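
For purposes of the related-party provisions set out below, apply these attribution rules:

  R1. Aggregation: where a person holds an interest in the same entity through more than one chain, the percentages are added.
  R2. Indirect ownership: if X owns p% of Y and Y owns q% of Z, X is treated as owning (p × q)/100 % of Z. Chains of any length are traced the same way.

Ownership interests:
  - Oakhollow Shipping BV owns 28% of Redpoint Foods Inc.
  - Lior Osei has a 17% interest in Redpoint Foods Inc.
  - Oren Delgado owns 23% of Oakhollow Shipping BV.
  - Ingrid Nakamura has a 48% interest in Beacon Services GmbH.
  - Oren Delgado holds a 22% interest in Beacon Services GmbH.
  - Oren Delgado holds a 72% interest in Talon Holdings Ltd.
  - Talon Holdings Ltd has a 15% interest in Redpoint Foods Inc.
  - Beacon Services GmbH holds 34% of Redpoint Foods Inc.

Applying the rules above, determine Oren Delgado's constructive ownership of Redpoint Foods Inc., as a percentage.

24.72%

Chain via Talon Holdings Ltd (R2): 72% × 15% = 10.8% of Redpoint Foods Inc.
Chain via Beacon Services GmbH (R2): 22% × 34% = 7.48% of Redpoint Foods Inc.
Chain via Oakhollow Shipping BV (R2): 23% × 28% = 6.44% of Redpoint Foods Inc.
Aggregating (R1): 10.8% + 7.48% + 6.44% = 24.72%.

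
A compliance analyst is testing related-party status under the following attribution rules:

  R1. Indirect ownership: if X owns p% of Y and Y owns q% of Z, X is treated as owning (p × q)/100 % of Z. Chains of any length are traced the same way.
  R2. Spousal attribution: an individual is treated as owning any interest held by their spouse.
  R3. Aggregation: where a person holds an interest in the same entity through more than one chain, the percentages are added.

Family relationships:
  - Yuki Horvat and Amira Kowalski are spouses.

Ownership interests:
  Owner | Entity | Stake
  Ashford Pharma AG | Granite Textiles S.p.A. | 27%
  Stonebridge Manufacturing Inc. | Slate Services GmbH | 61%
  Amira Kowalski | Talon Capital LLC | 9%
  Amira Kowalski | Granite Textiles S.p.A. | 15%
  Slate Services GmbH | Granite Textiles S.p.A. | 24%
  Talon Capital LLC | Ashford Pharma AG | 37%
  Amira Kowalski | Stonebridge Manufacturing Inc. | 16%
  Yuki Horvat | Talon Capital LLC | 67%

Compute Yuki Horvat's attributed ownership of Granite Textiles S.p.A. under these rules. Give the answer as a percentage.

24.9348%

By spousal attribution (R2), Yuki Horvat is treated as also owning Amira Kowalski's interest in Talon Capital LLC, giving 67% + 9% = 76%.
By spousal attribution (R2), Yuki Horvat is treated as owning Amira Kowalski's 16% interest in Stonebridge Manufacturing Inc.
By spousal attribution (R2), Yuki Horvat is treated as owning Amira Kowalski's 15% interest in Granite Textiles S.p.A.
Chain via Talon Capital LLC → Ashford Pharma AG (R1): 76% × 37% × 27% = 7.5924% of Granite Textiles S.p.A.
Chain via Stonebridge Manufacturing Inc. → Slate Services GmbH (R1): 16% × 61% × 24% = 2.3424% of Granite Textiles S.p.A.
Direct interest in Granite Textiles S.p.A: 15%.
Aggregating (R3): 7.5924% + 2.3424% + 15% = 24.9348%.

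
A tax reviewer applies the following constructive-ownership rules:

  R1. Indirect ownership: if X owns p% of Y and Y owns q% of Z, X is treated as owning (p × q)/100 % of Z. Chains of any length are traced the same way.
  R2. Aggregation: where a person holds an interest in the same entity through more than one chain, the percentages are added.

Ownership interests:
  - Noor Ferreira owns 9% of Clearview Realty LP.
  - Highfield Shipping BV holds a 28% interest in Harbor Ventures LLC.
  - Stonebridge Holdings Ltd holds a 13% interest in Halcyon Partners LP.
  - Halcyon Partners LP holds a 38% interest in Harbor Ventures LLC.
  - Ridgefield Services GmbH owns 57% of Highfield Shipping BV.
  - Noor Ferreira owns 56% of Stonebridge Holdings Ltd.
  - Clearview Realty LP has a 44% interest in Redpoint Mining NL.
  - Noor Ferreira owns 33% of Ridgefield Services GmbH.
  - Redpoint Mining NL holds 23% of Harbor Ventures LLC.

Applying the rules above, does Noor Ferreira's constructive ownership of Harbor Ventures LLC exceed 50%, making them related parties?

Chain via Stonebridge Holdings Ltd → Halcyon Partners LP (R1): 56% × 13% × 38% = 2.7664% of Harbor Ventures LLC.
Chain via Ridgefield Services GmbH → Highfield Shipping BV (R1): 33% × 57% × 28% = 5.2668% of Harbor Ventures LLC.
Chain via Clearview Realty LP → Redpoint Mining NL (R1): 9% × 44% × 23% = 0.9108% of Harbor Ventures LLC.
Aggregating (R2): 2.7664% + 5.2668% + 0.9108% = 8.944%.
8.944% does not exceed the 50% threshold, so Noor is not a related party to Harbor Ventures LLC.

No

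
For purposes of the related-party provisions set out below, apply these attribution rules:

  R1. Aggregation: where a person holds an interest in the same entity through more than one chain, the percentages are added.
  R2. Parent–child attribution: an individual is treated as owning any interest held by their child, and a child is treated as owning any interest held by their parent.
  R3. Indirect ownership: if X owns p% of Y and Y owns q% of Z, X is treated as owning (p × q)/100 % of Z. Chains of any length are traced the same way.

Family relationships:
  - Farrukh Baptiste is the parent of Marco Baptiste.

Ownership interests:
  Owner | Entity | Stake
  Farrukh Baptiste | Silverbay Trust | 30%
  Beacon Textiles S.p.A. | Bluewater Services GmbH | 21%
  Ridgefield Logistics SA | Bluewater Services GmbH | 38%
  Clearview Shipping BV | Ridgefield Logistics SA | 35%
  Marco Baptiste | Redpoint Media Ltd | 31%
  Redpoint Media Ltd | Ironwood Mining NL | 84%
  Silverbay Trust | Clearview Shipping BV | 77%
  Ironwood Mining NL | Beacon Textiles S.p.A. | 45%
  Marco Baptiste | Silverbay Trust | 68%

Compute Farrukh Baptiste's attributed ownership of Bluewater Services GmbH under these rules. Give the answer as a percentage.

12.49696%

By parent–child attribution (R2), Farrukh Baptiste is treated as also owning Marco Baptiste's interest in Silverbay Trust, giving 30% + 68% = 98%.
By parent–child attribution (R2), Farrukh Baptiste is treated as owning Marco Baptiste's 31% interest in Redpoint Media Ltd.
Chain via Silverbay Trust → Clearview Shipping BV → Ridgefield Logistics SA (R3): 98% × 77% × 35% × 38% = 10.03618% of Bluewater Services GmbH.
Chain via Redpoint Media Ltd → Ironwood Mining NL → Beacon Textiles S.p.A. (R3): 31% × 84% × 45% × 21% = 2.46078% of Bluewater Services GmbH.
Aggregating (R1): 10.03618% + 2.46078% = 12.49696%.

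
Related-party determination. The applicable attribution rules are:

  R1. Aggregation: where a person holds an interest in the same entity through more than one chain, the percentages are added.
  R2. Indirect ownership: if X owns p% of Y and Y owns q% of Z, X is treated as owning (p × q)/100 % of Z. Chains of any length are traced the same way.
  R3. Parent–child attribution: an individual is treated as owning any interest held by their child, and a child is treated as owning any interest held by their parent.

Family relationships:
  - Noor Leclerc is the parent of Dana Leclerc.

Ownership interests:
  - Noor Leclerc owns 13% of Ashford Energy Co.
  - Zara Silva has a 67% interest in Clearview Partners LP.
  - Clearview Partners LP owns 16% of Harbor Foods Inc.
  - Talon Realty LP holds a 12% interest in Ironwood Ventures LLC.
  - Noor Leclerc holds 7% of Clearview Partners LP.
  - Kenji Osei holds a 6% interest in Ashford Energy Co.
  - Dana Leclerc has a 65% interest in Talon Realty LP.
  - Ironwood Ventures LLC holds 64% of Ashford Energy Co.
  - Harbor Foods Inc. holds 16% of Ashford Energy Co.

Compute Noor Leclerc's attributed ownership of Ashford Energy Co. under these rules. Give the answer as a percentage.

18.1712%

By parent–child attribution (R3), Noor Leclerc is treated as owning Dana Leclerc's 65% interest in Talon Realty LP.
Chain via Clearview Partners LP → Harbor Foods Inc. (R2): 7% × 16% × 16% = 0.1792% of Ashford Energy Co.
Direct interest in Ashford Energy Co: 13%.
Chain via Talon Realty LP → Ironwood Ventures LLC (R2): 65% × 12% × 64% = 4.992% of Ashford Energy Co.
Aggregating (R1): 0.1792% + 13% + 4.992% = 18.1712%.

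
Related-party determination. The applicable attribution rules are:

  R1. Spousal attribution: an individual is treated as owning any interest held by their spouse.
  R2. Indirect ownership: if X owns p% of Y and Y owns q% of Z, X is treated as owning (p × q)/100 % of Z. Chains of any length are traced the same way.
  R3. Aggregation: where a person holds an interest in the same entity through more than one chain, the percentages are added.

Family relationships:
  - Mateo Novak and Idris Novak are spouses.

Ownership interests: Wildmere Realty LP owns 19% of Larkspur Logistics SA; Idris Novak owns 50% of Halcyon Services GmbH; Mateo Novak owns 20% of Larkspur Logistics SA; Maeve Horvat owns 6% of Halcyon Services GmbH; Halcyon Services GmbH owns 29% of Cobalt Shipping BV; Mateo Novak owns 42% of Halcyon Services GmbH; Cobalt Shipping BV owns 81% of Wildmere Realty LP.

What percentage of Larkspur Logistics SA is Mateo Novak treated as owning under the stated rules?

By spousal attribution (R1), Mateo Novak is treated as also owning Idris Novak's interest in Halcyon Services GmbH, giving 42% + 50% = 92%.
Chain via Halcyon Services GmbH → Cobalt Shipping BV → Wildmere Realty LP (R2): 92% × 29% × 81% × 19% = 4.106052% of Larkspur Logistics SA.
Direct interest in Larkspur Logistics SA: 20%.
Aggregating (R3): 4.106052% + 20% = 24.106052%.

24.106052%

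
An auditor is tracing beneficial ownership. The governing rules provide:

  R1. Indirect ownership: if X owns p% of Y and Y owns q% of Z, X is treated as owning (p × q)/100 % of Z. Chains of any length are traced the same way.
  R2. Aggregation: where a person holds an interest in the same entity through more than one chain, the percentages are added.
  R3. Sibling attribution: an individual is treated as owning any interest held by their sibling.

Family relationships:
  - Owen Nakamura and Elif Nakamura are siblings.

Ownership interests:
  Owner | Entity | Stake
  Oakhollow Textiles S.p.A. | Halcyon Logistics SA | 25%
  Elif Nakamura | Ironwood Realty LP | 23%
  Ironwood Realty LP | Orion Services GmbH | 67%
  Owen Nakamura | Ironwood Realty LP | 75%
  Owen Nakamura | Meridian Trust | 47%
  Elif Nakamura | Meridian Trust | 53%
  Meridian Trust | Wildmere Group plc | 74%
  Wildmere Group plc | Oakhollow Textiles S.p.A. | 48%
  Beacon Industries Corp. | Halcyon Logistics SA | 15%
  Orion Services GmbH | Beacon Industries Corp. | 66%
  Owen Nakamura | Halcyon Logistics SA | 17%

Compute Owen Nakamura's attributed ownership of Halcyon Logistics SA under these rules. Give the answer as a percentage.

By sibling attribution (R3), Owen Nakamura is treated as also owning Elif Nakamura's interest in Meridian Trust, giving 47% + 53% = 100%.
By sibling attribution (R3), Owen Nakamura is treated as also owning Elif Nakamura's interest in Ironwood Realty LP, giving 75% + 23% = 98%.
Chain via Meridian Trust → Wildmere Group plc → Oakhollow Textiles S.p.A. (R1): 100% × 74% × 48% × 25% = 8.88% of Halcyon Logistics SA.
Chain via Ironwood Realty LP → Orion Services GmbH → Beacon Industries Corp. (R1): 98% × 67% × 66% × 15% = 6.50034% of Halcyon Logistics SA.
Direct interest in Halcyon Logistics SA: 17%.
Aggregating (R2): 8.88% + 6.50034% + 17% = 32.38034%.

32.38034%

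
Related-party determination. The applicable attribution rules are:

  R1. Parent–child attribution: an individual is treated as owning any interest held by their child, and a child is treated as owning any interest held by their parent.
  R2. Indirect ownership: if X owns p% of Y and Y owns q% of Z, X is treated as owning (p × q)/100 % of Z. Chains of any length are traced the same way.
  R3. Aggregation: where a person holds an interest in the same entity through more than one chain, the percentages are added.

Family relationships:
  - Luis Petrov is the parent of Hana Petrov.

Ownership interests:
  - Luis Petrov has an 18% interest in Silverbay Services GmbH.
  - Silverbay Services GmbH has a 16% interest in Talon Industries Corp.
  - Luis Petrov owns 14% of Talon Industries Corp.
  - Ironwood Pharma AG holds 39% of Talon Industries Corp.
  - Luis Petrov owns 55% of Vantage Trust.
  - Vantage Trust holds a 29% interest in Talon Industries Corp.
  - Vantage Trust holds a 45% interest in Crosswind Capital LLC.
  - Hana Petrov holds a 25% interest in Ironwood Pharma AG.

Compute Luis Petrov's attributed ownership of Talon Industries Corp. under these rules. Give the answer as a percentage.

By parent–child attribution (R1), Luis Petrov is treated as owning Hana Petrov's 25% interest in Ironwood Pharma AG.
Chain via Silverbay Services GmbH (R2): 18% × 16% = 2.88% of Talon Industries Corp.
Chain via Vantage Trust (R2): 55% × 29% = 15.95% of Talon Industries Corp.
Direct interest in Talon Industries Corp: 14%.
Chain via Ironwood Pharma AG (R2): 25% × 39% = 9.75% of Talon Industries Corp.
Aggregating (R3): 2.88% + 15.95% + 14% + 9.75% = 42.58%.

42.58%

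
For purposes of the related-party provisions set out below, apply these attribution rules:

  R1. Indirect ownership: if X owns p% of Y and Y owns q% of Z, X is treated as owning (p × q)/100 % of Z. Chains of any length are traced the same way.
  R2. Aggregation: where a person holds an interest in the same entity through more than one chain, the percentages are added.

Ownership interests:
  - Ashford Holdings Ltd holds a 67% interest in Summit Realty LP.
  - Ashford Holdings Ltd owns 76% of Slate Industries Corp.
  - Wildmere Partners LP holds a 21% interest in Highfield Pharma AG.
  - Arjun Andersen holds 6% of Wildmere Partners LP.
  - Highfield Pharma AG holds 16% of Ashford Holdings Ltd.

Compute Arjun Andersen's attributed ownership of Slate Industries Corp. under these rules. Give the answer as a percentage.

0.153216%

Chain via Wildmere Partners LP → Highfield Pharma AG → Ashford Holdings Ltd (R1): 6% × 21% × 16% × 76% = 0.153216% of Slate Industries Corp.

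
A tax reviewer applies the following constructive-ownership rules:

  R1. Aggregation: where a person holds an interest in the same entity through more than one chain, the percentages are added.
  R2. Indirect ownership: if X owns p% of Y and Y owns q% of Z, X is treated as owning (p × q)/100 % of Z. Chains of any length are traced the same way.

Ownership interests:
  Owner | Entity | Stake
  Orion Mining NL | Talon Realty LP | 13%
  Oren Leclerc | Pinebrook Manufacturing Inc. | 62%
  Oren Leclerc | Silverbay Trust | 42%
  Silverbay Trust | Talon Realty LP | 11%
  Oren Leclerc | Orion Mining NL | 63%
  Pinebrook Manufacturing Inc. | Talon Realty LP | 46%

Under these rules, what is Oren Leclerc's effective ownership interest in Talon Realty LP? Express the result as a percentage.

Chain via Pinebrook Manufacturing Inc. (R2): 62% × 46% = 28.52% of Talon Realty LP.
Chain via Orion Mining NL (R2): 63% × 13% = 8.19% of Talon Realty LP.
Chain via Silverbay Trust (R2): 42% × 11% = 4.62% of Talon Realty LP.
Aggregating (R1): 28.52% + 8.19% + 4.62% = 41.33%.

41.33%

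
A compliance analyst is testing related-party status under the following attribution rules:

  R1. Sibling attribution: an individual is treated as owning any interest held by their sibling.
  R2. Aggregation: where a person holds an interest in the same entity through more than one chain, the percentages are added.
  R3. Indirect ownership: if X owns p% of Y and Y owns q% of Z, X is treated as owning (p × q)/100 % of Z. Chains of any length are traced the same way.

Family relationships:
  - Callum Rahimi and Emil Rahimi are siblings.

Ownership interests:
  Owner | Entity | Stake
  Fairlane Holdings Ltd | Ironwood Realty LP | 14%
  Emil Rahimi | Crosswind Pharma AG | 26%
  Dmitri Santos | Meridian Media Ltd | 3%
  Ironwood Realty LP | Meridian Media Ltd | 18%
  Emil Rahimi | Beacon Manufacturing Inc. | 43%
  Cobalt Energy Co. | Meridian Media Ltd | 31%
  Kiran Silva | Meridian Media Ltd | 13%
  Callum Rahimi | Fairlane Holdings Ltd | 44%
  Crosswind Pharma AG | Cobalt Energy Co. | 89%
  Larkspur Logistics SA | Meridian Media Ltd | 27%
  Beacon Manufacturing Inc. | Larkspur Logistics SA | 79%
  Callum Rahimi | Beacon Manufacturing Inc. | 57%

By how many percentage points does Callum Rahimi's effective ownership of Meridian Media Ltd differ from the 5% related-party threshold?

By sibling attribution (R1), Callum Rahimi is treated as also owning Emil Rahimi's interest in Beacon Manufacturing Inc, giving 57% + 43% = 100%.
By sibling attribution (R1), Callum Rahimi is treated as owning Emil Rahimi's 26% interest in Crosswind Pharma AG.
Chain via Beacon Manufacturing Inc. → Larkspur Logistics SA (R3): 100% × 79% × 27% = 21.33% of Meridian Media Ltd.
Chain via Fairlane Holdings Ltd → Ironwood Realty LP (R3): 44% × 14% × 18% = 1.1088% of Meridian Media Ltd.
Chain via Crosswind Pharma AG → Cobalt Energy Co. (R3): 26% × 89% × 31% = 7.1734% of Meridian Media Ltd.
Aggregating (R2): 21.33% + 1.1088% + 7.1734% = 29.6122%.
29.6122% exceeds the 5% threshold by 24.6122 percentage points.

24.6122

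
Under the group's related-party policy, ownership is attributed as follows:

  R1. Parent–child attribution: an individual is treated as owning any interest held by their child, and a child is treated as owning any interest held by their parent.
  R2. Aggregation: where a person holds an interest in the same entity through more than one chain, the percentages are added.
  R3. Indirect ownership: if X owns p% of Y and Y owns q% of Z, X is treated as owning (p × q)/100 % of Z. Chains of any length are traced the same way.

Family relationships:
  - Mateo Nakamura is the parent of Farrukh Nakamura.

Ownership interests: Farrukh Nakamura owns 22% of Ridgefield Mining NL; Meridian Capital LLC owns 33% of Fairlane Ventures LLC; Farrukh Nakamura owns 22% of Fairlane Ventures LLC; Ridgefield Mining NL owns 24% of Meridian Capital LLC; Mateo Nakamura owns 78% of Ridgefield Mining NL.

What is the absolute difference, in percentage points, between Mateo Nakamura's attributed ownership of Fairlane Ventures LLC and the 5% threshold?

24.92

By parent–child attribution (R1), Mateo Nakamura is treated as also owning Farrukh Nakamura's interest in Ridgefield Mining NL, giving 78% + 22% = 100%.
By parent–child attribution (R1), Mateo Nakamura is treated as owning Farrukh Nakamura's 22% interest in Fairlane Ventures LLC.
Chain via Ridgefield Mining NL → Meridian Capital LLC (R3): 100% × 24% × 33% = 7.92% of Fairlane Ventures LLC.
Direct interest in Fairlane Ventures LLC: 22%.
Aggregating (R2): 7.92% + 22% = 29.92%.
29.92% exceeds the 5% threshold by 24.92 percentage points.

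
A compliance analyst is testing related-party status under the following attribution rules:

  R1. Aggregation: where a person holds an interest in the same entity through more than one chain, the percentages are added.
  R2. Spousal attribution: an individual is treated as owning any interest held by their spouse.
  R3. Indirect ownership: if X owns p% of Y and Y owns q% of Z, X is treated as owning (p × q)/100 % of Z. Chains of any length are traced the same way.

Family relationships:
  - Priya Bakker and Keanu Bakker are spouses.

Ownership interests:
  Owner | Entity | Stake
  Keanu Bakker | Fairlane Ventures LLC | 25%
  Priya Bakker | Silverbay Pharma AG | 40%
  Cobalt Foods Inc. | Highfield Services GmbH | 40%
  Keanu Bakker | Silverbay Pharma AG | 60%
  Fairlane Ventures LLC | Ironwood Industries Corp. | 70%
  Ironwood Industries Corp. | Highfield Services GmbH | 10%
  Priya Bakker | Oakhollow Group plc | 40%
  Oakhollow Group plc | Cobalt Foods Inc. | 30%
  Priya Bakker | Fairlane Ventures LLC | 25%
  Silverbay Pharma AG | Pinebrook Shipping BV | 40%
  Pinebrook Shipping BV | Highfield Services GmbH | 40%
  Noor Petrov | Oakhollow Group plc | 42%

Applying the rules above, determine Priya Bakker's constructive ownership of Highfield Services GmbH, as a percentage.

24.3%

By spousal attribution (R2), Priya Bakker is treated as also owning Keanu Bakker's interest in Fairlane Ventures LLC, giving 25% + 25% = 50%.
By spousal attribution (R2), Priya Bakker is treated as also owning Keanu Bakker's interest in Silverbay Pharma AG, giving 40% + 60% = 100%.
Chain via Fairlane Ventures LLC → Ironwood Industries Corp. (R3): 50% × 70% × 10% = 3.5% of Highfield Services GmbH.
Chain via Oakhollow Group plc → Cobalt Foods Inc. (R3): 40% × 30% × 40% = 4.8% of Highfield Services GmbH.
Chain via Silverbay Pharma AG → Pinebrook Shipping BV (R3): 100% × 40% × 40% = 16% of Highfield Services GmbH.
Aggregating (R1): 3.5% + 4.8% + 16% = 24.3%.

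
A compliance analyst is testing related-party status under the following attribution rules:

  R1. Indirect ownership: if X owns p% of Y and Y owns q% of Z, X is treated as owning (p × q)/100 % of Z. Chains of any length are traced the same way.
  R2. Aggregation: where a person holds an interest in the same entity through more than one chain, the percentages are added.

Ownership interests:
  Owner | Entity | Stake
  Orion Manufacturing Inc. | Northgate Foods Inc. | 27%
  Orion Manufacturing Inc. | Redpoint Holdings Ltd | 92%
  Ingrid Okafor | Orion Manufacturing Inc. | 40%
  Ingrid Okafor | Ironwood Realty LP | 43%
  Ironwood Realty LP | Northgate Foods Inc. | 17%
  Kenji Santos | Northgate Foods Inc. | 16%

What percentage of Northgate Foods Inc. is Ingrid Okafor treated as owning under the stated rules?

18.11%

Chain via Orion Manufacturing Inc. (R1): 40% × 27% = 10.8% of Northgate Foods Inc.
Chain via Ironwood Realty LP (R1): 43% × 17% = 7.31% of Northgate Foods Inc.
Aggregating (R2): 10.8% + 7.31% = 18.11%.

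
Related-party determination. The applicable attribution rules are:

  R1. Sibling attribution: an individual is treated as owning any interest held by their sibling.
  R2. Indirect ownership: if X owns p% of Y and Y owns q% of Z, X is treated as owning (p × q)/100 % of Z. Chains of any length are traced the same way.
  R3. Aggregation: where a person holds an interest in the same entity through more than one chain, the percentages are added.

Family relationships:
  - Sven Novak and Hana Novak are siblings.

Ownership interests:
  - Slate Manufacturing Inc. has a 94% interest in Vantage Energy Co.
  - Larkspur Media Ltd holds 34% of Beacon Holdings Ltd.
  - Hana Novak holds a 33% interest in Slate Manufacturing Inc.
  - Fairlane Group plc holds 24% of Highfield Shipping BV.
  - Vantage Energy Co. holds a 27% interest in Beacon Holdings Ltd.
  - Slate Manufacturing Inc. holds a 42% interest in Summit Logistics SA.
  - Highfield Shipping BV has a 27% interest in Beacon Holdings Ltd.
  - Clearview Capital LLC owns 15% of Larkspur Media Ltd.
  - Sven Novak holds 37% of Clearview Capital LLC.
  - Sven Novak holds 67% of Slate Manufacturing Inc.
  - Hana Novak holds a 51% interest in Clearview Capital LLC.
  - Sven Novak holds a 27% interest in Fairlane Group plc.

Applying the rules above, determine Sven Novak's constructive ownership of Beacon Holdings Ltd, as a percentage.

31.6176%

By sibling attribution (R1), Sven Novak is treated as also owning Hana Novak's interest in Slate Manufacturing Inc, giving 67% + 33% = 100%.
By sibling attribution (R1), Sven Novak is treated as also owning Hana Novak's interest in Clearview Capital LLC, giving 37% + 51% = 88%.
Chain via Slate Manufacturing Inc. → Vantage Energy Co. (R2): 100% × 94% × 27% = 25.38% of Beacon Holdings Ltd.
Chain via Fairlane Group plc → Highfield Shipping BV (R2): 27% × 24% × 27% = 1.7496% of Beacon Holdings Ltd.
Chain via Clearview Capital LLC → Larkspur Media Ltd (R2): 88% × 15% × 34% = 4.488% of Beacon Holdings Ltd.
Aggregating (R3): 25.38% + 1.7496% + 4.488% = 31.6176%.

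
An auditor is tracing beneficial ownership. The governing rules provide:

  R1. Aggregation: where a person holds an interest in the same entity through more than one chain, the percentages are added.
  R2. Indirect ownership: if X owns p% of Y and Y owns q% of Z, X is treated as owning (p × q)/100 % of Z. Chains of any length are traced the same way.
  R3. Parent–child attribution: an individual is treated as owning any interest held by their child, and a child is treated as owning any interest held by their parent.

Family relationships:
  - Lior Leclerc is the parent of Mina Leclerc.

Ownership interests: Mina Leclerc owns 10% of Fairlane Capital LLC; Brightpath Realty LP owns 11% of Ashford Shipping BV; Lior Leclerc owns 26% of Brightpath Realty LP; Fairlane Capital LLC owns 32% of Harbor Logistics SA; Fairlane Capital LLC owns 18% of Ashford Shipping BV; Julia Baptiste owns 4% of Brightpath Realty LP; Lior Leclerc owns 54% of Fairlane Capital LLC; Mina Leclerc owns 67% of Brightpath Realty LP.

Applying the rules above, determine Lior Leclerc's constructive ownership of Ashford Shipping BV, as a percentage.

By parent–child attribution (R3), Lior Leclerc is treated as also owning Mina Leclerc's interest in Brightpath Realty LP, giving 26% + 67% = 93%.
By parent–child attribution (R3), Lior Leclerc is treated as also owning Mina Leclerc's interest in Fairlane Capital LLC, giving 54% + 10% = 64%.
Chain via Brightpath Realty LP (R2): 93% × 11% = 10.23% of Ashford Shipping BV.
Chain via Fairlane Capital LLC (R2): 64% × 18% = 11.52% of Ashford Shipping BV.
Aggregating (R1): 10.23% + 11.52% = 21.75%.

21.75%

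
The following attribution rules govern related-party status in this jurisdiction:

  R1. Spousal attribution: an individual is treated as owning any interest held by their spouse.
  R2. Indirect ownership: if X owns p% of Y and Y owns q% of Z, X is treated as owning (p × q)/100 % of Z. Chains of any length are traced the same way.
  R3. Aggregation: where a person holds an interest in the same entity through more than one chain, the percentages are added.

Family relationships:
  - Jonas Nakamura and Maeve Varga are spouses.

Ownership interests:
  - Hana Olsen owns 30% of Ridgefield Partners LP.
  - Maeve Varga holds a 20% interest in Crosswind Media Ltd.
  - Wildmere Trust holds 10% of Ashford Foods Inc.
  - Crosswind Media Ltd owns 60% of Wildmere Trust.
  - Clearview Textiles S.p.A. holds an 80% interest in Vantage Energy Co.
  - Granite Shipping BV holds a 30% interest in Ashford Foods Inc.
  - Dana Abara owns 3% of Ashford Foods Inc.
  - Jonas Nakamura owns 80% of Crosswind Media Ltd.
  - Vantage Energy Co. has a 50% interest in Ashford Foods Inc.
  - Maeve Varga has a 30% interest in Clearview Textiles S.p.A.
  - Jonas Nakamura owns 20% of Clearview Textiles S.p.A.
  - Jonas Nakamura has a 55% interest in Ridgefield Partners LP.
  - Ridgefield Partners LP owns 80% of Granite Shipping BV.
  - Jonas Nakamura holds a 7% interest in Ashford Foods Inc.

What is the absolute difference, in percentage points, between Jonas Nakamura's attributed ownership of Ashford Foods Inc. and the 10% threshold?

By spousal attribution (R1), Jonas Nakamura is treated as also owning Maeve Varga's interest in Crosswind Media Ltd, giving 80% + 20% = 100%.
By spousal attribution (R1), Jonas Nakamura is treated as also owning Maeve Varga's interest in Clearview Textiles S.p.A, giving 20% + 30% = 50%.
Chain via Ridgefield Partners LP → Granite Shipping BV (R2): 55% × 80% × 30% = 13.2% of Ashford Foods Inc.
Chain via Crosswind Media Ltd → Wildmere Trust (R2): 100% × 60% × 10% = 6% of Ashford Foods Inc.
Chain via Clearview Textiles S.p.A. → Vantage Energy Co. (R2): 50% × 80% × 50% = 20% of Ashford Foods Inc.
Direct interest in Ashford Foods Inc: 7%.
Aggregating (R3): 13.2% + 6% + 20% + 7% = 46.2%.
46.2% exceeds the 10% threshold by 36.2 percentage points.

36.2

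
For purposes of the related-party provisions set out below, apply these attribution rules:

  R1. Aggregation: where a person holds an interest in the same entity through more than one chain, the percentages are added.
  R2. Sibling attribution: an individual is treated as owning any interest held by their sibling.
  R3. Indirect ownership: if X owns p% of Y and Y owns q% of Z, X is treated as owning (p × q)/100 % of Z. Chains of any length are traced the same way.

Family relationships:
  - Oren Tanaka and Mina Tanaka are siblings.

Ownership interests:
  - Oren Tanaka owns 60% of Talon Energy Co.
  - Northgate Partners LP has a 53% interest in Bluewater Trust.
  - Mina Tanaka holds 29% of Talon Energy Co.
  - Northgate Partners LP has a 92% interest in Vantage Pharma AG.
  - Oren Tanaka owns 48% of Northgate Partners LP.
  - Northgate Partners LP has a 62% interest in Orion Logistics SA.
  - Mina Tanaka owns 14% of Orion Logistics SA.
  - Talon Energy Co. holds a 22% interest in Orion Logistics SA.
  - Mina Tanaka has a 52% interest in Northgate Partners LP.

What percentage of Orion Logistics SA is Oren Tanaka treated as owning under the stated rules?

By sibling attribution (R2), Oren Tanaka is treated as also owning Mina Tanaka's interest in Northgate Partners LP, giving 48% + 52% = 100%.
By sibling attribution (R2), Oren Tanaka is treated as also owning Mina Tanaka's interest in Talon Energy Co, giving 60% + 29% = 89%.
By sibling attribution (R2), Oren Tanaka is treated as owning Mina Tanaka's 14% interest in Orion Logistics SA.
Chain via Northgate Partners LP (R3): 100% × 62% = 62% of Orion Logistics SA.
Chain via Talon Energy Co. (R3): 89% × 22% = 19.58% of Orion Logistics SA.
Direct interest in Orion Logistics SA: 14%.
Aggregating (R1): 62% + 19.58% + 14% = 95.58%.

95.58%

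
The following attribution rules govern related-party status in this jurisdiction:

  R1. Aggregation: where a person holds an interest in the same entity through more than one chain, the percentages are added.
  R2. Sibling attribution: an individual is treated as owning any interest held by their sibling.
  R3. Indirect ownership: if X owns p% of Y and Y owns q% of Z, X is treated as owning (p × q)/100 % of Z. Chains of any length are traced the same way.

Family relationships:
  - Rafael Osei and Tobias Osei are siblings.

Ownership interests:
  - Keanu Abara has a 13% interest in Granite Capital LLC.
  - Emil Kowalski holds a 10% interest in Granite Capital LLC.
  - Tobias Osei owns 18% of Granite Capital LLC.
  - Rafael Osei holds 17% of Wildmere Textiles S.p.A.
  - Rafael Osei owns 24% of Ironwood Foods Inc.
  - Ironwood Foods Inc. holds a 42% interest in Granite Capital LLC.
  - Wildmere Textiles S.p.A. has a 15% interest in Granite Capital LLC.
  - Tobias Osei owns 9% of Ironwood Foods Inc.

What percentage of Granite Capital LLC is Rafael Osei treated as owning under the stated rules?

34.41%

By sibling attribution (R2), Rafael Osei is treated as also owning Tobias Osei's interest in Ironwood Foods Inc, giving 24% + 9% = 33%.
By sibling attribution (R2), Rafael Osei is treated as owning Tobias Osei's 18% interest in Granite Capital LLC.
Chain via Ironwood Foods Inc. (R3): 33% × 42% = 13.86% of Granite Capital LLC.
Chain via Wildmere Textiles S.p.A. (R3): 17% × 15% = 2.55% of Granite Capital LLC.
Direct interest in Granite Capital LLC: 18%.
Aggregating (R1): 13.86% + 2.55% + 18% = 34.41%.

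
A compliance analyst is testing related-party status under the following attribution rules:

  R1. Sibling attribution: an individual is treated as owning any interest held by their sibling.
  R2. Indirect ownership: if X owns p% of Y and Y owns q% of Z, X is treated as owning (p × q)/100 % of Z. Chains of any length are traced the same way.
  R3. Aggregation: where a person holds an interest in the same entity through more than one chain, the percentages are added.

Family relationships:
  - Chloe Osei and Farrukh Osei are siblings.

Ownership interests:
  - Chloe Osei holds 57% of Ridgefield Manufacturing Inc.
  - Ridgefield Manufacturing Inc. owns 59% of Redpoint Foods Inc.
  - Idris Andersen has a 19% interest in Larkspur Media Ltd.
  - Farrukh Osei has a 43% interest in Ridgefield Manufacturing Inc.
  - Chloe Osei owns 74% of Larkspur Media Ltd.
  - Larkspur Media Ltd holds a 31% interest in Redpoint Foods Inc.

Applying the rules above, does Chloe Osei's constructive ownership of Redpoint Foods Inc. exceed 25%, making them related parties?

Yes

By sibling attribution (R1), Chloe Osei is treated as also owning Farrukh Osei's interest in Ridgefield Manufacturing Inc, giving 57% + 43% = 100%.
Chain via Ridgefield Manufacturing Inc. (R2): 100% × 59% = 59% of Redpoint Foods Inc.
Chain via Larkspur Media Ltd (R2): 74% × 31% = 22.94% of Redpoint Foods Inc.
Aggregating (R3): 59% + 22.94% = 81.94%.
81.94% exceeds the 25% threshold, so Chloe is a related party to Redpoint Foods Inc.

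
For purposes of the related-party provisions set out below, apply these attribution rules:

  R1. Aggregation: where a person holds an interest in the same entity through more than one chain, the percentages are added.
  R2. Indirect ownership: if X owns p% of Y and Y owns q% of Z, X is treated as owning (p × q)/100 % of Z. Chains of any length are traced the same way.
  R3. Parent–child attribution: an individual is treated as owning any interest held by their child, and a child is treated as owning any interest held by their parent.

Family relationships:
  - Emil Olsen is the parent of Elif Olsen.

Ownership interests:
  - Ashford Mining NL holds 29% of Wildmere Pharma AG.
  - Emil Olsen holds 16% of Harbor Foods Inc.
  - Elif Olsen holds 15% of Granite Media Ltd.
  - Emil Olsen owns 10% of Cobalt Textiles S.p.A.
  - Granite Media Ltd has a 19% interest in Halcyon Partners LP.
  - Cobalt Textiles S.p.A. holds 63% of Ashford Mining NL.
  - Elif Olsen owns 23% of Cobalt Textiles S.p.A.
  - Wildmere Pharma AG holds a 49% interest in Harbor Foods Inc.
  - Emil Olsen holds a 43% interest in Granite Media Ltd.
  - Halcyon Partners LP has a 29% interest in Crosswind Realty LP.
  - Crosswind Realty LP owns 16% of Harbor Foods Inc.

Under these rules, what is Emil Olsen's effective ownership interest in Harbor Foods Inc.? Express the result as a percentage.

By parent–child attribution (R3), Emil Olsen is treated as also owning Elif Olsen's interest in Cobalt Textiles S.p.A, giving 10% + 23% = 33%.
By parent–child attribution (R3), Emil Olsen is treated as also owning Elif Olsen's interest in Granite Media Ltd, giving 43% + 15% = 58%.
Chain via Cobalt Textiles S.p.A. → Ashford Mining NL → Wildmere Pharma AG (R2): 33% × 63% × 29% × 49% = 2.954259% of Harbor Foods Inc.
Chain via Granite Media Ltd → Halcyon Partners LP → Crosswind Realty LP (R2): 58% × 19% × 29% × 16% = 0.511328% of Harbor Foods Inc.
Direct interest in Harbor Foods Inc: 16%.
Aggregating (R1): 2.954259% + 0.511328% + 16% = 19.465587%.

19.465587%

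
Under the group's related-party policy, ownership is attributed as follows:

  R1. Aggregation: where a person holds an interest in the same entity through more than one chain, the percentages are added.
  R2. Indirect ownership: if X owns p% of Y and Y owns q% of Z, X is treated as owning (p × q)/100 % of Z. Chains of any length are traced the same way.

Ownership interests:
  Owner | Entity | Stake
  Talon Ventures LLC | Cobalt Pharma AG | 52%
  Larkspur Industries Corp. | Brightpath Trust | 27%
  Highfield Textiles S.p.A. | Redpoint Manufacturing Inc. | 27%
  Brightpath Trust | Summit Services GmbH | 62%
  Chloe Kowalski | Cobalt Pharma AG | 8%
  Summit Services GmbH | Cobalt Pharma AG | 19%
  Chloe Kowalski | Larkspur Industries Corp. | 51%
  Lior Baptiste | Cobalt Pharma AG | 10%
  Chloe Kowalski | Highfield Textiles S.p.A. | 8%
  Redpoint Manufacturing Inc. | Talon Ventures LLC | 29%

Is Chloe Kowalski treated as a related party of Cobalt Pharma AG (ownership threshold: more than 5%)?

Yes

Chain via Highfield Textiles S.p.A. → Redpoint Manufacturing Inc. → Talon Ventures LLC (R2): 8% × 27% × 29% × 52% = 0.325728% of Cobalt Pharma AG.
Chain via Larkspur Industries Corp. → Brightpath Trust → Summit Services GmbH (R2): 51% × 27% × 62% × 19% = 1.622106% of Cobalt Pharma AG.
Direct interest in Cobalt Pharma AG: 8%.
Aggregating (R1): 0.325728% + 1.622106% + 8% = 9.947834%.
9.947834% exceeds the 5% threshold, so Chloe is a related party to Cobalt Pharma AG.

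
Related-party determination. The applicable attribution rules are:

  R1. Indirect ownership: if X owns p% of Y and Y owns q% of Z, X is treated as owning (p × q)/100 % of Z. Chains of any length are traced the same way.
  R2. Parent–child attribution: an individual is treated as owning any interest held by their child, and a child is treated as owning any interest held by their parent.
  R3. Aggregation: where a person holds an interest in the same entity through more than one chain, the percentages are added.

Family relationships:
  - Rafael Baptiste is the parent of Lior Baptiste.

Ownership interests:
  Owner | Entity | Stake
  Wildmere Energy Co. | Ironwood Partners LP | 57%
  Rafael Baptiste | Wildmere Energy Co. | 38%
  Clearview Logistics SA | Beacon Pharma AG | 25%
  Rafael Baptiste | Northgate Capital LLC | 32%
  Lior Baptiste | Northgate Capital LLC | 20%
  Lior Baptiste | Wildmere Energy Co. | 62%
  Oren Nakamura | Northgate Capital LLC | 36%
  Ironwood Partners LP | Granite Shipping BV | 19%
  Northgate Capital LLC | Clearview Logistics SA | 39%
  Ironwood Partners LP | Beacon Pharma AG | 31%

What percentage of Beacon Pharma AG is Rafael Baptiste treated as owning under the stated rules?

22.74%

By parent–child attribution (R2), Rafael Baptiste is treated as also owning Lior Baptiste's interest in Northgate Capital LLC, giving 32% + 20% = 52%.
By parent–child attribution (R2), Rafael Baptiste is treated as also owning Lior Baptiste's interest in Wildmere Energy Co, giving 38% + 62% = 100%.
Chain via Northgate Capital LLC → Clearview Logistics SA (R1): 52% × 39% × 25% = 5.07% of Beacon Pharma AG.
Chain via Wildmere Energy Co. → Ironwood Partners LP (R1): 100% × 57% × 31% = 17.67% of Beacon Pharma AG.
Aggregating (R3): 5.07% + 17.67% = 22.74%.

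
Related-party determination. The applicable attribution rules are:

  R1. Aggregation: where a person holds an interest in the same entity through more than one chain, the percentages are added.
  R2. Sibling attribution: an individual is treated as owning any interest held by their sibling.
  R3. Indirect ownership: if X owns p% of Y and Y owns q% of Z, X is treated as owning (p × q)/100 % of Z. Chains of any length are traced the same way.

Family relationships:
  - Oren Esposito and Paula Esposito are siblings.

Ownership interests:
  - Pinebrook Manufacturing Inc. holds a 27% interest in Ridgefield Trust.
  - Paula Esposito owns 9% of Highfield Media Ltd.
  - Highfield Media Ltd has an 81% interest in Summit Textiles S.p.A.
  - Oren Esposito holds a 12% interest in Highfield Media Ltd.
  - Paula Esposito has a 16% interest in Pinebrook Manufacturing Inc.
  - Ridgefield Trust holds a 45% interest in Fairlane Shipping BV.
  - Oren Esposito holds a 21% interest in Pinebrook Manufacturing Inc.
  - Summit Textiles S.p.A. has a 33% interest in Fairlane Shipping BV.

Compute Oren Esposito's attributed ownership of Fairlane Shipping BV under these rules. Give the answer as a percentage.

10.1088%

By sibling attribution (R2), Oren Esposito is treated as also owning Paula Esposito's interest in Highfield Media Ltd, giving 12% + 9% = 21%.
By sibling attribution (R2), Oren Esposito is treated as also owning Paula Esposito's interest in Pinebrook Manufacturing Inc, giving 21% + 16% = 37%.
Chain via Highfield Media Ltd → Summit Textiles S.p.A. (R3): 21% × 81% × 33% = 5.6133% of Fairlane Shipping BV.
Chain via Pinebrook Manufacturing Inc. → Ridgefield Trust (R3): 37% × 27% × 45% = 4.4955% of Fairlane Shipping BV.
Aggregating (R1): 5.6133% + 4.4955% = 10.1088%.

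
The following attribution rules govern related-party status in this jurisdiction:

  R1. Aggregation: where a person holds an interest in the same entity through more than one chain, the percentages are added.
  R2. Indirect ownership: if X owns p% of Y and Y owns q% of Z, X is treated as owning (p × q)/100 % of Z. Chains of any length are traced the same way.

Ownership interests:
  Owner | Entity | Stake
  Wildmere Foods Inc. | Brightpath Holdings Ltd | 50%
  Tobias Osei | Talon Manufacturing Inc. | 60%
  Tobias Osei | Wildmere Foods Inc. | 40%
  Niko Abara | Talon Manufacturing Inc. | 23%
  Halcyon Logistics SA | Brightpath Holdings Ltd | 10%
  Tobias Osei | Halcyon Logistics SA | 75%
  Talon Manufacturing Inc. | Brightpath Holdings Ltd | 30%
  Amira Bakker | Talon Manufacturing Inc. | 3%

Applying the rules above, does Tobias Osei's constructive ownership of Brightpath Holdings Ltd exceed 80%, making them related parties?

Chain via Talon Manufacturing Inc. (R2): 60% × 30% = 18% of Brightpath Holdings Ltd.
Chain via Halcyon Logistics SA (R2): 75% × 10% = 7.5% of Brightpath Holdings Ltd.
Chain via Wildmere Foods Inc. (R2): 40% × 50% = 20% of Brightpath Holdings Ltd.
Aggregating (R1): 18% + 7.5% + 20% = 45.5%.
45.5% does not exceed the 80% threshold, so Tobias is not a related party to Brightpath Holdings Ltd.

No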